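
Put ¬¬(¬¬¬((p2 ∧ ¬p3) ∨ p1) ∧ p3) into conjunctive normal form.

¬p1 ∧ p3

¬¬(¬¬¬((p2 ∧ ¬p3) ∨ p1) ∧ p3)
= ¬¬¬((p2 ∧ ¬p3) ∨ p1) ∧ p3   [double negation]
= ¬((p2 ∧ ¬p3) ∨ p1) ∧ p3   [double negation]
= ¬(p2 ∧ ¬p3) ∧ ¬p1 ∧ p3   [De Morgan]
= (¬p2 ∨ ¬¬p3) ∧ ¬p1 ∧ p3   [De Morgan]
= (¬p2 ∨ p3) ∧ ¬p1 ∧ p3   [double negation]
= ¬p1 ∧ p3   [simplify]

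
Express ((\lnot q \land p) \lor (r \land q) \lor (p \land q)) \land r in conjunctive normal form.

((\lnot q \land p) \lor (r \land q) \lor (p \land q)) \land r
⇔ (\lnot q \lor r \lor p) \land (\lnot q \lor r \lor q) \land (\lnot q \lor q \lor p) \land (\lnot q \lor q \lor q) \land (p \lor r \lor p) \land (p \lor r \lor q) \land (p \lor q \lor p) \land (p \lor q \lor q) \land r
⇔ (p \lor q) \land r

(p \lor q) \land r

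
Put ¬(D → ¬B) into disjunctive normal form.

¬(D → ¬B)
⇔ ¬(¬D ∨ ¬B)   [eliminate →]
⇔ ¬¬D ∧ ¬¬B   [De Morgan]
⇔ D ∧ ¬¬B   [double negation]
⇔ D ∧ B   [double negation]

D ∧ B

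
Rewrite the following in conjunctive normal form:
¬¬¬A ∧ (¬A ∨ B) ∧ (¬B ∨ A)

¬¬¬A ∧ (¬A ∨ B) ∧ (¬B ∨ A)
⇔ ¬A ∧ (¬A ∨ B) ∧ (¬B ∨ A)
⇔ ¬A ∧ (¬B ∨ A)

¬A ∧ (¬B ∨ A)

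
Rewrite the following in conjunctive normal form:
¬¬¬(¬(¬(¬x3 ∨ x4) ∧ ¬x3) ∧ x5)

(x3 ∨ ¬x5) ∧ (¬x4 ∨ ¬x5) ∧ (¬x3 ∨ ¬x5)

¬¬¬(¬(¬(¬x3 ∨ x4) ∧ ¬x3) ∧ x5)
⇔ ¬(¬(¬(¬x3 ∨ x4) ∧ ¬x3) ∧ x5)   (double negation)
⇔ ¬¬(¬(¬x3 ∨ x4) ∧ ¬x3) ∨ ¬x5   (De Morgan)
⇔ (¬(¬x3 ∨ x4) ∧ ¬x3) ∨ ¬x5   (double negation)
⇔ (¬¬x3 ∧ ¬x4 ∧ ¬x3) ∨ ¬x5   (De Morgan)
⇔ (x3 ∧ ¬x4 ∧ ¬x3) ∨ ¬x5   (double negation)
⇔ (x3 ∨ ¬x5) ∧ (¬x4 ∨ ¬x5) ∧ (¬x3 ∨ ¬x5)   (distribute ∨ over ∧)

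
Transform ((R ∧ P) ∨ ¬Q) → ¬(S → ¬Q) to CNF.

(¬R ∨ ¬P ∨ S) ∧ Q

((R ∧ P) ∨ ¬Q) → ¬(S → ¬Q)
⇔ ¬((R ∧ P) ∨ ¬Q) ∨ ¬(S → ¬Q)   (eliminate →)
⇔ ¬((R ∧ P) ∨ ¬Q) ∨ ¬(¬S ∨ ¬Q)   (eliminate →)
⇔ (¬(R ∧ P) ∧ ¬¬Q) ∨ ¬(¬S ∨ ¬Q)   (De Morgan)
⇔ ((¬R ∨ ¬P) ∧ ¬¬Q) ∨ ¬(¬S ∨ ¬Q)   (De Morgan)
⇔ ((¬R ∨ ¬P) ∧ Q) ∨ ¬(¬S ∨ ¬Q)   (double negation)
⇔ ((¬R ∨ ¬P) ∧ Q) ∨ (¬¬S ∧ ¬¬Q)   (De Morgan)
⇔ ((¬R ∨ ¬P) ∧ Q) ∨ (S ∧ ¬¬Q)   (double negation)
⇔ ((¬R ∨ ¬P) ∧ Q) ∨ (S ∧ Q)   (double negation)
⇔ (¬R ∨ ¬P ∨ S) ∧ (¬R ∨ ¬P ∨ Q) ∧ (Q ∨ S) ∧ (Q ∨ Q)   (distribute ∨ over ∧)
⇔ (¬R ∨ ¬P ∨ S) ∧ Q   (simplify)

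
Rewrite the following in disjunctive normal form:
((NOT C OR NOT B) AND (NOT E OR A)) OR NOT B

((NOT C OR NOT B) AND (NOT E OR A)) OR NOT B
≡ (NOT C AND NOT E) OR (NOT C AND A) OR (NOT B AND NOT E) OR (NOT B AND A) OR NOT B   [distribute AND over OR]
≡ (NOT C AND NOT E) OR (NOT C AND A) OR NOT B   [simplify]

(NOT C AND NOT E) OR (NOT C AND A) OR NOT B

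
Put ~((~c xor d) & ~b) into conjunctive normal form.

~((~c xor d) & ~b)
≡ ~((~c | d) & ~(~c & d) & ~b)   [expand xor]
≡ ~(~c | d) | ~~(~c & d) | ~~b   [De Morgan]
≡ (~~c & ~d) | ~~(~c & d) | ~~b   [De Morgan]
≡ (c & ~d) | ~~(~c & d) | ~~b   [double negation]
≡ (c & ~d) | (~c & d) | ~~b   [double negation]
≡ (c & ~d) | (~c & d) | b   [double negation]
≡ (c | ~c | b) & (c | d | b) & (~d | ~c | b) & (~d | d | b)   [distribute | over &]
≡ (c | d | b) & (~d | ~c | b)   [simplify]

(c | d | b) & (~d | ~c | b)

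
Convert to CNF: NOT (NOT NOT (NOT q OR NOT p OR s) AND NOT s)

(q OR s) AND (p OR s)

NOT (NOT NOT (NOT q OR NOT p OR s) AND NOT s)
= NOT NOT NOT (NOT q OR NOT p OR s) OR NOT NOT s   [De Morgan]
= NOT (NOT q OR NOT p OR s) OR NOT NOT s   [double negation]
= (NOT NOT q AND NOT NOT p AND NOT s) OR NOT NOT s   [De Morgan]
= (q AND NOT NOT p AND NOT s) OR NOT NOT s   [double negation]
= (q AND p AND NOT s) OR NOT NOT s   [double negation]
= (q AND p AND NOT s) OR s   [double negation]
= (q OR s) AND (p OR s) AND (NOT s OR s)   [distribute OR over AND]
= (q OR s) AND (p OR s)   [simplify]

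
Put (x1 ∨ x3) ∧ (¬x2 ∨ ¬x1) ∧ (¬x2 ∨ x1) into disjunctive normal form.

(x1 ∧ ¬x2) ∨ (x3 ∧ ¬x2)

(x1 ∨ x3) ∧ (¬x2 ∨ ¬x1) ∧ (¬x2 ∨ x1)
= (x1 ∧ ¬x2 ∧ ¬x2) ∨ (x1 ∧ ¬x2 ∧ x1) ∨ (x1 ∧ ¬x1 ∧ ¬x2) ∨ (x1 ∧ ¬x1 ∧ x1) ∨ (x3 ∧ ¬x2 ∧ ¬x2) ∨ (x3 ∧ ¬x2 ∧ x1) ∨ (x3 ∧ ¬x1 ∧ ¬x2) ∨ (x3 ∧ ¬x1 ∧ x1)   — distribute ∧ over ∨
= (x1 ∧ ¬x2) ∨ (x3 ∧ ¬x2)   — simplify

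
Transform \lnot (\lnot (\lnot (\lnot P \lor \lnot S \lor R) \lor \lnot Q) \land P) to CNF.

(S \lor \lnot Q \lor \lnot P) \land (\lnot R \lor \lnot Q \lor \lnot P)

\lnot (\lnot (\lnot (\lnot P \lor \lnot S \lor R) \lor \lnot Q) \land P)
≡ \lnot \lnot (\lnot (\lnot P \lor \lnot S \lor R) \lor \lnot Q) \lor \lnot P   — De Morgan
≡ \lnot (\lnot P \lor \lnot S \lor R) \lor \lnot Q \lor \lnot P   — double negation
≡ (\lnot \lnot P \land \lnot \lnot S \land \lnot R) \lor \lnot Q \lor \lnot P   — De Morgan
≡ (P \land \lnot \lnot S \land \lnot R) \lor \lnot Q \lor \lnot P   — double negation
≡ (P \land S \land \lnot R) \lor \lnot Q \lor \lnot P   — double negation
≡ (P \lor \lnot Q \lor \lnot P) \land (S \lor \lnot Q \lor \lnot P) \land (\lnot R \lor \lnot Q \lor \lnot P)   — distribute \lor over \land
≡ (S \lor \lnot Q \lor \lnot P) \land (\lnot R \lor \lnot Q \lor \lnot P)   — simplify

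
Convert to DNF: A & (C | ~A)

A & C

A & (C | ~A)
= (A & C) | (A & ~A)   — distribute & over |
= A & C   — simplify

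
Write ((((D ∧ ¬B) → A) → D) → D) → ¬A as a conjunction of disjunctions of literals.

(D ∨ ¬A) ∧ (¬D ∨ ¬A)

((((D ∧ ¬B) → A) → D) → D) → ¬A
≡ ¬((((D ∧ ¬B) → A) → D) → D) ∨ ¬A   [eliminate →]
≡ ¬(¬(((D ∧ ¬B) → A) → D) ∨ D) ∨ ¬A   [eliminate →]
≡ ¬(¬(¬((D ∧ ¬B) → A) ∨ D) ∨ D) ∨ ¬A   [eliminate →]
≡ ¬(¬(¬(¬(D ∧ ¬B) ∨ A) ∨ D) ∨ D) ∨ ¬A   [eliminate →]
≡ (¬¬(¬(¬(D ∧ ¬B) ∨ A) ∨ D) ∧ ¬D) ∨ ¬A   [De Morgan]
≡ ((¬(¬(D ∧ ¬B) ∨ A) ∨ D) ∧ ¬D) ∨ ¬A   [double negation]
≡ (((¬¬(D ∧ ¬B) ∧ ¬A) ∨ D) ∧ ¬D) ∨ ¬A   [De Morgan]
≡ (((D ∧ ¬B ∧ ¬A) ∨ D) ∧ ¬D) ∨ ¬A   [double negation]
≡ (D ∨ D ∨ ¬A) ∧ (¬B ∨ D ∨ ¬A) ∧ (¬A ∨ D ∨ ¬A) ∧ (¬D ∨ ¬A)   [distribute ∨ over ∧]
≡ (D ∨ ¬A) ∧ (¬D ∨ ¬A)   [simplify]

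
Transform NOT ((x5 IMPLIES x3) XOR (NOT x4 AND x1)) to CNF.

NOT ((x5 IMPLIES x3) XOR (NOT x4 AND x1))
= NOT (((x5 IMPLIES x3) OR (NOT x4 AND x1)) AND NOT ((x5 IMPLIES x3) AND NOT x4 AND x1))   [expand XOR]
= NOT ((NOT x5 OR x3 OR (NOT x4 AND x1)) AND NOT ((x5 IMPLIES x3) AND NOT x4 AND x1))   [eliminate IMPLIES]
= NOT ((NOT x5 OR x3 OR (NOT x4 AND x1)) AND NOT ((NOT x5 OR x3) AND NOT x4 AND x1))   [eliminate IMPLIES]
= NOT (NOT x5 OR x3 OR (NOT x4 AND x1)) OR NOT NOT ((NOT x5 OR x3) AND NOT x4 AND x1)   [De Morgan]
= (NOT NOT x5 AND NOT x3 AND NOT (NOT x4 AND x1)) OR NOT NOT ((NOT x5 OR x3) AND NOT x4 AND x1)   [De Morgan]
= (x5 AND NOT x3 AND NOT (NOT x4 AND x1)) OR NOT NOT ((NOT x5 OR x3) AND NOT x4 AND x1)   [double negation]
= (x5 AND NOT x3 AND (NOT NOT x4 OR NOT x1)) OR NOT NOT ((NOT x5 OR x3) AND NOT x4 AND x1)   [De Morgan]
= (x5 AND NOT x3 AND (x4 OR NOT x1)) OR NOT NOT ((NOT x5 OR x3) AND NOT x4 AND x1)   [double negation]
= (x5 AND NOT x3 AND (x4 OR NOT x1)) OR ((NOT x5 OR x3) AND NOT x4 AND x1)   [double negation]
= (x5 OR NOT x5 OR x3) AND (x5 OR NOT x4) AND (x5 OR x1) AND (NOT x3 OR NOT x5 OR x3) AND (NOT x3 OR NOT x4) AND (NOT x3 OR x1) AND (x4 OR NOT x1 OR NOT x5 OR x3) AND (x4 OR NOT x1 OR NOT x4) AND (x4 OR NOT x1 OR x1)   [distribute OR over AND]
= (x5 OR NOT x4) AND (x5 OR x1) AND (NOT x3 OR NOT x4) AND (NOT x3 OR x1) AND (x4 OR NOT x1 OR NOT x5 OR x3)   [simplify]

(x5 OR NOT x4) AND (x5 OR x1) AND (NOT x3 OR NOT x4) AND (NOT x3 OR x1) AND (x4 OR NOT x1 OR NOT x5 OR x3)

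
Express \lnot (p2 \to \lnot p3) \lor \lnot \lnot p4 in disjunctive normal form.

\lnot (p2 \to \lnot p3) \lor \lnot \lnot p4
≡ \lnot (\lnot p2 \lor \lnot p3) \lor \lnot \lnot p4   (eliminate \to)
≡ (\lnot \lnot p2 \land \lnot \lnot p3) \lor \lnot \lnot p4   (De Morgan)
≡ (p2 \land \lnot \lnot p3) \lor \lnot \lnot p4   (double negation)
≡ (p2 \land p3) \lor \lnot \lnot p4   (double negation)
≡ (p2 \land p3) \lor p4   (double negation)

(p2 \land p3) \lor p4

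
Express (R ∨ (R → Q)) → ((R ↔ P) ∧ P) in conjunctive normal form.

(¬R ∨ P) ∧ (R ∨ ¬P) ∧ (R ∨ P) ∧ (¬Q ∨ P)

(R ∨ (R → Q)) → ((R ↔ P) ∧ P)
= ¬(R ∨ (R → Q)) ∨ ((R ↔ P) ∧ P)   — eliminate →
= ¬(R ∨ ¬R ∨ Q) ∨ ((R ↔ P) ∧ P)   — eliminate →
= ¬(R ∨ ¬R ∨ Q) ∨ ((R → P) ∧ (P → R) ∧ P)   — eliminate ↔
= ¬(R ∨ ¬R ∨ Q) ∨ ((¬R ∨ P) ∧ (P → R) ∧ P)   — eliminate →
= ¬(R ∨ ¬R ∨ Q) ∨ ((¬R ∨ P) ∧ (¬P ∨ R) ∧ P)   — eliminate →
= (¬R ∧ ¬¬R ∧ ¬Q) ∨ ((¬R ∨ P) ∧ (¬P ∨ R) ∧ P)   — De Morgan
= (¬R ∧ R ∧ ¬Q) ∨ ((¬R ∨ P) ∧ (¬P ∨ R) ∧ P)   — double negation
= (¬R ∨ ¬R ∨ P) ∧ (¬R ∨ ¬P ∨ R) ∧ (¬R ∨ P) ∧ (R ∨ ¬R ∨ P) ∧ (R ∨ ¬P ∨ R) ∧ (R ∨ P) ∧ (¬Q ∨ ¬R ∨ P) ∧ (¬Q ∨ ¬P ∨ R) ∧ (¬Q ∨ P)   — distribute ∨ over ∧
= (¬R ∨ P) ∧ (R ∨ ¬P) ∧ (R ∨ P) ∧ (¬Q ∨ P)   — simplify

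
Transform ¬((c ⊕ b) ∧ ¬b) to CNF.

¬((c ⊕ b) ∧ ¬b)
⇔ ¬((c ∨ b) ∧ ¬(c ∧ b) ∧ ¬b)   [expand ⊕]
⇔ ¬(c ∨ b) ∨ ¬¬(c ∧ b) ∨ ¬¬b   [De Morgan]
⇔ (¬c ∧ ¬b) ∨ ¬¬(c ∧ b) ∨ ¬¬b   [De Morgan]
⇔ (¬c ∧ ¬b) ∨ (c ∧ b) ∨ ¬¬b   [double negation]
⇔ (¬c ∧ ¬b) ∨ (c ∧ b) ∨ b   [double negation]
⇔ (¬c ∨ c ∨ b) ∧ (¬c ∨ b ∨ b) ∧ (¬b ∨ c ∨ b) ∧ (¬b ∨ b ∨ b)   [distribute ∨ over ∧]
⇔ ¬c ∨ b   [simplify]

¬c ∨ b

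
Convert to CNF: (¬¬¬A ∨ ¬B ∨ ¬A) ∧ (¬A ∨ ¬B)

¬A ∨ ¬B

(¬¬¬A ∨ ¬B ∨ ¬A) ∧ (¬A ∨ ¬B)
≡ (¬A ∨ ¬B ∨ ¬A) ∧ (¬A ∨ ¬B)   (double negation)
≡ ¬A ∨ ¬B   (simplify)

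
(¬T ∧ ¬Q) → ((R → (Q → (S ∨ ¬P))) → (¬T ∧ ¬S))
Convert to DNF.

(¬T ∧ ¬Q) → ((R → (Q → (S ∨ ¬P))) → (¬T ∧ ¬S))
≡ ¬(¬T ∧ ¬Q) ∨ ((R → (Q → (S ∨ ¬P))) → (¬T ∧ ¬S))   (eliminate →)
≡ ¬(¬T ∧ ¬Q) ∨ ¬(R → (Q → (S ∨ ¬P))) ∨ (¬T ∧ ¬S)   (eliminate →)
≡ ¬(¬T ∧ ¬Q) ∨ ¬(¬R ∨ (Q → (S ∨ ¬P))) ∨ (¬T ∧ ¬S)   (eliminate →)
≡ ¬(¬T ∧ ¬Q) ∨ ¬(¬R ∨ ¬Q ∨ S ∨ ¬P) ∨ (¬T ∧ ¬S)   (eliminate →)
≡ ¬¬T ∨ ¬¬Q ∨ ¬(¬R ∨ ¬Q ∨ S ∨ ¬P) ∨ (¬T ∧ ¬S)   (De Morgan)
≡ T ∨ ¬¬Q ∨ ¬(¬R ∨ ¬Q ∨ S ∨ ¬P) ∨ (¬T ∧ ¬S)   (double negation)
≡ T ∨ Q ∨ ¬(¬R ∨ ¬Q ∨ S ∨ ¬P) ∨ (¬T ∧ ¬S)   (double negation)
≡ T ∨ Q ∨ (¬¬R ∧ ¬¬Q ∧ ¬S ∧ ¬¬P) ∨ (¬T ∧ ¬S)   (De Morgan)
≡ T ∨ Q ∨ (R ∧ ¬¬Q ∧ ¬S ∧ ¬¬P) ∨ (¬T ∧ ¬S)   (double negation)
≡ T ∨ Q ∨ (R ∧ Q ∧ ¬S ∧ ¬¬P) ∨ (¬T ∧ ¬S)   (double negation)
≡ T ∨ Q ∨ (R ∧ Q ∧ ¬S ∧ P) ∨ (¬T ∧ ¬S)   (double negation)
≡ T ∨ Q ∨ (¬T ∧ ¬S)   (simplify)

T ∨ Q ∨ (¬T ∧ ¬S)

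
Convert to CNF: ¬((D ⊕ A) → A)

(D ∨ A) ∧ ¬A

¬((D ⊕ A) → A)
≡ ¬(¬(D ⊕ A) ∨ A)   [eliminate →]
≡ ¬(¬((D ∨ A) ∧ ¬(D ∧ A)) ∨ A)   [expand ⊕]
≡ ¬¬((D ∨ A) ∧ ¬(D ∧ A)) ∧ ¬A   [De Morgan]
≡ (D ∨ A) ∧ ¬(D ∧ A) ∧ ¬A   [double negation]
≡ (D ∨ A) ∧ (¬D ∨ ¬A) ∧ ¬A   [De Morgan]
≡ (D ∨ A) ∧ ¬A   [simplify]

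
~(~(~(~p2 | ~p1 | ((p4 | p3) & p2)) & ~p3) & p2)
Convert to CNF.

~(~(~(~p2 | ~p1 | ((p4 | p3) & p2)) & ~p3) & p2)
≡ ~~(~(~p2 | ~p1 | ((p4 | p3) & p2)) & ~p3) | ~p2   (De Morgan)
≡ (~(~p2 | ~p1 | ((p4 | p3) & p2)) & ~p3) | ~p2   (double negation)
≡ (~~p2 & ~~p1 & ~((p4 | p3) & p2) & ~p3) | ~p2   (De Morgan)
≡ (p2 & ~~p1 & ~((p4 | p3) & p2) & ~p3) | ~p2   (double negation)
≡ (p2 & p1 & ~((p4 | p3) & p2) & ~p3) | ~p2   (double negation)
≡ (p2 & p1 & (~(p4 | p3) | ~p2) & ~p3) | ~p2   (De Morgan)
≡ (p2 & p1 & ((~p4 & ~p3) | ~p2) & ~p3) | ~p2   (De Morgan)
≡ (p2 | ~p2) & (p1 | ~p2) & (~p4 | ~p2 | ~p2) & (~p3 | ~p2 | ~p2) & (~p3 | ~p2)   (distribute | over &)
≡ (p1 | ~p2) & (~p4 | ~p2) & (~p3 | ~p2)   (simplify)

(p1 | ~p2) & (~p4 | ~p2) & (~p3 | ~p2)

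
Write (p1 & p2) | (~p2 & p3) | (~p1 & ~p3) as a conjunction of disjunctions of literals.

(p1 | ~p2 | ~p3) & (p2 | p3 | ~p1)

(p1 & p2) | (~p2 & p3) | (~p1 & ~p3)
≡ (p1 | ~p2 | ~p1) & (p1 | ~p2 | ~p3) & (p1 | p3 | ~p1) & (p1 | p3 | ~p3) & (p2 | ~p2 | ~p1) & (p2 | ~p2 | ~p3) & (p2 | p3 | ~p1) & (p2 | p3 | ~p3)   [distribute | over &]
≡ (p1 | ~p2 | ~p3) & (p2 | p3 | ~p1)   [simplify]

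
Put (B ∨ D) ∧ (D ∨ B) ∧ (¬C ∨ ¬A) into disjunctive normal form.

B ∧ ¬C ∨ B ∧ ¬A ∨ D ∧ ¬C ∨ D ∧ ¬A

(B ∨ D) ∧ (D ∨ B) ∧ (¬C ∨ ¬A)
= B ∧ D ∧ ¬C ∨ B ∧ D ∧ ¬A ∨ B ∧ B ∧ ¬C ∨ B ∧ B ∧ ¬A ∨ D ∧ D ∧ ¬C ∨ D ∧ D ∧ ¬A ∨ D ∧ B ∧ ¬C ∨ D ∧ B ∧ ¬A   [distribute ∧ over ∨]
= B ∧ ¬C ∨ B ∧ ¬A ∨ D ∧ ¬C ∨ D ∧ ¬A   [simplify]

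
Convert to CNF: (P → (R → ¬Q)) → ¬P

(R ∨ ¬P) ∧ (Q ∨ ¬P)

(P → (R → ¬Q)) → ¬P
≡ ¬(P → (R → ¬Q)) ∨ ¬P   (eliminate →)
≡ ¬(¬P ∨ (R → ¬Q)) ∨ ¬P   (eliminate →)
≡ ¬(¬P ∨ ¬R ∨ ¬Q) ∨ ¬P   (eliminate →)
≡ (¬¬P ∧ ¬¬R ∧ ¬¬Q) ∨ ¬P   (De Morgan)
≡ (P ∧ ¬¬R ∧ ¬¬Q) ∨ ¬P   (double negation)
≡ (P ∧ R ∧ ¬¬Q) ∨ ¬P   (double negation)
≡ (P ∧ R ∧ Q) ∨ ¬P   (double negation)
≡ (P ∨ ¬P) ∧ (R ∨ ¬P) ∧ (Q ∨ ¬P)   (distribute ∨ over ∧)
≡ (R ∨ ¬P) ∧ (Q ∨ ¬P)   (simplify)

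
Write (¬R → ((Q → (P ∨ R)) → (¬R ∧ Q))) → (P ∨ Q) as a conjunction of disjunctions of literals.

(¬R → ((Q → (P ∨ R)) → (¬R ∧ Q))) → (P ∨ Q)
= ¬(¬R → ((Q → (P ∨ R)) → (¬R ∧ Q))) ∨ P ∨ Q   [eliminate →]
= ¬(¬¬R ∨ ((Q → (P ∨ R)) → (¬R ∧ Q))) ∨ P ∨ Q   [eliminate →]
= ¬(¬¬R ∨ ¬(Q → (P ∨ R)) ∨ (¬R ∧ Q)) ∨ P ∨ Q   [eliminate →]
= ¬(¬¬R ∨ ¬(¬Q ∨ P ∨ R) ∨ (¬R ∧ Q)) ∨ P ∨ Q   [eliminate →]
= (¬¬¬R ∧ ¬¬(¬Q ∨ P ∨ R) ∧ ¬(¬R ∧ Q)) ∨ P ∨ Q   [De Morgan]
= (¬R ∧ ¬¬(¬Q ∨ P ∨ R) ∧ ¬(¬R ∧ Q)) ∨ P ∨ Q   [double negation]
= (¬R ∧ (¬Q ∨ P ∨ R) ∧ ¬(¬R ∧ Q)) ∨ P ∨ Q   [double negation]
= (¬R ∧ (¬Q ∨ P ∨ R) ∧ (¬¬R ∨ ¬Q)) ∨ P ∨ Q   [De Morgan]
= (¬R ∧ (¬Q ∨ P ∨ R) ∧ (R ∨ ¬Q)) ∨ P ∨ Q   [double negation]
= (¬R ∨ P ∨ Q) ∧ (¬Q ∨ P ∨ R ∨ P ∨ Q) ∧ (R ∨ ¬Q ∨ P ∨ Q)   [distribute ∨ over ∧]
= ¬R ∨ P ∨ Q   [simplify]

¬R ∨ P ∨ Q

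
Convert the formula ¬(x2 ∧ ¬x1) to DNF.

¬x2 ∨ x1

¬(x2 ∧ ¬x1)
⇔ ¬x2 ∨ ¬¬x1   [De Morgan]
⇔ ¬x2 ∨ x1   [double negation]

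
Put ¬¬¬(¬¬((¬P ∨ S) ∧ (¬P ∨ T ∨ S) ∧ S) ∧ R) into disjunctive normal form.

¬¬¬(¬¬((¬P ∨ S) ∧ (¬P ∨ T ∨ S) ∧ S) ∧ R)
≡ ¬(¬¬((¬P ∨ S) ∧ (¬P ∨ T ∨ S) ∧ S) ∧ R)   [double negation]
≡ ¬¬¬((¬P ∨ S) ∧ (¬P ∨ T ∨ S) ∧ S) ∨ ¬R   [De Morgan]
≡ ¬((¬P ∨ S) ∧ (¬P ∨ T ∨ S) ∧ S) ∨ ¬R   [double negation]
≡ ¬(¬P ∨ S) ∨ ¬(¬P ∨ T ∨ S) ∨ ¬S ∨ ¬R   [De Morgan]
≡ (¬¬P ∧ ¬S) ∨ ¬(¬P ∨ T ∨ S) ∨ ¬S ∨ ¬R   [De Morgan]
≡ (P ∧ ¬S) ∨ ¬(¬P ∨ T ∨ S) ∨ ¬S ∨ ¬R   [double negation]
≡ (P ∧ ¬S) ∨ (¬¬P ∧ ¬T ∧ ¬S) ∨ ¬S ∨ ¬R   [De Morgan]
≡ (P ∧ ¬S) ∨ (P ∧ ¬T ∧ ¬S) ∨ ¬S ∨ ¬R   [double negation]
≡ ¬S ∨ ¬R   [simplify]

¬S ∨ ¬R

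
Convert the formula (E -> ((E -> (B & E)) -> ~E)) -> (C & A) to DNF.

(E -> ((E -> (B & E)) -> ~E)) -> (C & A)
⇔ ~(E -> ((E -> (B & E)) -> ~E)) | (C & A)   [eliminate ->]
⇔ ~(~E | ((E -> (B & E)) -> ~E)) | (C & A)   [eliminate ->]
⇔ ~(~E | ~(E -> (B & E)) | ~E) | (C & A)   [eliminate ->]
⇔ ~(~E | ~(~E | (B & E)) | ~E) | (C & A)   [eliminate ->]
⇔ (~~E & ~~(~E | (B & E)) & ~~E) | (C & A)   [De Morgan]
⇔ (E & ~~(~E | (B & E)) & ~~E) | (C & A)   [double negation]
⇔ (E & (~E | (B & E)) & ~~E) | (C & A)   [double negation]
⇔ (E & (~E | (B & E)) & E) | (C & A)   [double negation]
⇔ (E & ~E & E) | (E & B & E & E) | (C & A)   [distribute & over |]
⇔ (E & B) | (C & A)   [simplify]

(E & B) | (C & A)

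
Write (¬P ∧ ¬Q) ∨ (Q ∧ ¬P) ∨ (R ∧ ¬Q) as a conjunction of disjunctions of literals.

(¬P ∧ ¬Q) ∨ (Q ∧ ¬P) ∨ (R ∧ ¬Q)
= (¬P ∨ Q ∨ R) ∧ (¬P ∨ Q ∨ ¬Q) ∧ (¬P ∨ ¬P ∨ R) ∧ (¬P ∨ ¬P ∨ ¬Q) ∧ (¬Q ∨ Q ∨ R) ∧ (¬Q ∨ Q ∨ ¬Q) ∧ (¬Q ∨ ¬P ∨ R) ∧ (¬Q ∨ ¬P ∨ ¬Q)   [distribute ∨ over ∧]
= (¬P ∨ R) ∧ (¬P ∨ ¬Q)   [simplify]

(¬P ∨ R) ∧ (¬P ∨ ¬Q)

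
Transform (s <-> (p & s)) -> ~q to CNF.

(s | ~q) & (~p | ~s | ~q)

(s <-> (p & s)) -> ~q
≡ ~(s <-> (p & s)) | ~q   [eliminate ->]
≡ ~((s -> (p & s)) & ((p & s) -> s)) | ~q   [eliminate <->]
≡ ~((~s | (p & s)) & ((p & s) -> s)) | ~q   [eliminate ->]
≡ ~((~s | (p & s)) & (~(p & s) | s)) | ~q   [eliminate ->]
≡ ~(~s | (p & s)) | ~(~(p & s) | s) | ~q   [De Morgan]
≡ (~~s & ~(p & s)) | ~(~(p & s) | s) | ~q   [De Morgan]
≡ (s & ~(p & s)) | ~(~(p & s) | s) | ~q   [double negation]
≡ (s & (~p | ~s)) | ~(~(p & s) | s) | ~q   [De Morgan]
≡ (s & (~p | ~s)) | (~~(p & s) & ~s) | ~q   [De Morgan]
≡ (s & (~p | ~s)) | (p & s & ~s) | ~q   [double negation]
≡ (s | p | ~q) & (s | s | ~q) & (s | ~s | ~q) & (~p | ~s | p | ~q) & (~p | ~s | s | ~q) & (~p | ~s | ~s | ~q)   [distribute | over &]
≡ (s | ~q) & (~p | ~s | ~q)   [simplify]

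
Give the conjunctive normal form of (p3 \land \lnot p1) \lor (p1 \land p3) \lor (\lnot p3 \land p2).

p3 \lor p2

(p3 \land \lnot p1) \lor (p1 \land p3) \lor (\lnot p3 \land p2)
≡ (p3 \lor p1 \lor \lnot p3) \land (p3 \lor p1 \lor p2) \land (p3 \lor p3 \lor \lnot p3) \land (p3 \lor p3 \lor p2) \land (\lnot p1 \lor p1 \lor \lnot p3) \land (\lnot p1 \lor p1 \lor p2) \land (\lnot p1 \lor p3 \lor \lnot p3) \land (\lnot p1 \lor p3 \lor p2)   [distribute \lor over \land]
≡ p3 \lor p2   [simplify]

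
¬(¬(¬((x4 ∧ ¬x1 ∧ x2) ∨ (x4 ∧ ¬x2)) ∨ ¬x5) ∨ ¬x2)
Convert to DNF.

¬(¬(¬((x4 ∧ ¬x1 ∧ x2) ∨ (x4 ∧ ¬x2)) ∨ ¬x5) ∨ ¬x2)
⇔ ¬¬(¬((x4 ∧ ¬x1 ∧ x2) ∨ (x4 ∧ ¬x2)) ∨ ¬x5) ∧ ¬¬x2   [De Morgan]
⇔ (¬((x4 ∧ ¬x1 ∧ x2) ∨ (x4 ∧ ¬x2)) ∨ ¬x5) ∧ ¬¬x2   [double negation]
⇔ ((¬(x4 ∧ ¬x1 ∧ x2) ∧ ¬(x4 ∧ ¬x2)) ∨ ¬x5) ∧ ¬¬x2   [De Morgan]
⇔ (((¬x4 ∨ ¬¬x1 ∨ ¬x2) ∧ ¬(x4 ∧ ¬x2)) ∨ ¬x5) ∧ ¬¬x2   [De Morgan]
⇔ (((¬x4 ∨ x1 ∨ ¬x2) ∧ ¬(x4 ∧ ¬x2)) ∨ ¬x5) ∧ ¬¬x2   [double negation]
⇔ (((¬x4 ∨ x1 ∨ ¬x2) ∧ (¬x4 ∨ ¬¬x2)) ∨ ¬x5) ∧ ¬¬x2   [De Morgan]
⇔ (((¬x4 ∨ x1 ∨ ¬x2) ∧ (¬x4 ∨ x2)) ∨ ¬x5) ∧ ¬¬x2   [double negation]
⇔ (((¬x4 ∨ x1 ∨ ¬x2) ∧ (¬x4 ∨ x2)) ∨ ¬x5) ∧ x2   [double negation]
⇔ (¬x4 ∧ ¬x4 ∧ x2) ∨ (¬x4 ∧ x2 ∧ x2) ∨ (x1 ∧ ¬x4 ∧ x2) ∨ (x1 ∧ x2 ∧ x2) ∨ (¬x2 ∧ ¬x4 ∧ x2) ∨ (¬x2 ∧ x2 ∧ x2) ∨ (¬x5 ∧ x2)   [distribute ∧ over ∨]
⇔ (¬x4 ∧ x2) ∨ (x1 ∧ x2) ∨ (¬x5 ∧ x2)   [simplify]

(¬x4 ∧ x2) ∨ (x1 ∧ x2) ∨ (¬x5 ∧ x2)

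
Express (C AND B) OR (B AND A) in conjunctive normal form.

(C OR A) AND B

(C AND B) OR (B AND A)
⇔ (C OR B) AND (C OR A) AND (B OR B) AND (B OR A)   (distribute OR over AND)
⇔ (C OR A) AND B   (simplify)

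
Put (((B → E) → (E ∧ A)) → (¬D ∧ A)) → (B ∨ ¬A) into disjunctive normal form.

(E ∧ A ∧ D) ∨ B ∨ ¬A

(((B → E) → (E ∧ A)) → (¬D ∧ A)) → (B ∨ ¬A)
= ¬(((B → E) → (E ∧ A)) → (¬D ∧ A)) ∨ B ∨ ¬A   [eliminate →]
= ¬(¬((B → E) → (E ∧ A)) ∨ (¬D ∧ A)) ∨ B ∨ ¬A   [eliminate →]
= ¬(¬(¬(B → E) ∨ (E ∧ A)) ∨ (¬D ∧ A)) ∨ B ∨ ¬A   [eliminate →]
= ¬(¬(¬(¬B ∨ E) ∨ (E ∧ A)) ∨ (¬D ∧ A)) ∨ B ∨ ¬A   [eliminate →]
= (¬¬(¬(¬B ∨ E) ∨ (E ∧ A)) ∧ ¬(¬D ∧ A)) ∨ B ∨ ¬A   [De Morgan]
= ((¬(¬B ∨ E) ∨ (E ∧ A)) ∧ ¬(¬D ∧ A)) ∨ B ∨ ¬A   [double negation]
= (((¬¬B ∧ ¬E) ∨ (E ∧ A)) ∧ ¬(¬D ∧ A)) ∨ B ∨ ¬A   [De Morgan]
= (((B ∧ ¬E) ∨ (E ∧ A)) ∧ ¬(¬D ∧ A)) ∨ B ∨ ¬A   [double negation]
= (((B ∧ ¬E) ∨ (E ∧ A)) ∧ (¬¬D ∨ ¬A)) ∨ B ∨ ¬A   [De Morgan]
= (((B ∧ ¬E) ∨ (E ∧ A)) ∧ (D ∨ ¬A)) ∨ B ∨ ¬A   [double negation]
= (B ∧ ¬E ∧ D) ∨ (B ∧ ¬E ∧ ¬A) ∨ (E ∧ A ∧ D) ∨ (E ∧ A ∧ ¬A) ∨ B ∨ ¬A   [distribute ∧ over ∨]
= (E ∧ A ∧ D) ∨ B ∨ ¬A   [simplify]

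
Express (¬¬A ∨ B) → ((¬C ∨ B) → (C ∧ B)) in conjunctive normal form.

(¬¬A ∨ B) → ((¬C ∨ B) → (C ∧ B))
= ¬(¬¬A ∨ B) ∨ ((¬C ∨ B) → (C ∧ B))   [eliminate →]
= ¬(¬¬A ∨ B) ∨ ¬(¬C ∨ B) ∨ (C ∧ B)   [eliminate →]
= (¬¬¬A ∧ ¬B) ∨ ¬(¬C ∨ B) ∨ (C ∧ B)   [De Morgan]
= (¬A ∧ ¬B) ∨ ¬(¬C ∨ B) ∨ (C ∧ B)   [double negation]
= (¬A ∧ ¬B) ∨ (¬¬C ∧ ¬B) ∨ (C ∧ B)   [De Morgan]
= (¬A ∧ ¬B) ∨ (C ∧ ¬B) ∨ (C ∧ B)   [double negation]
= (¬A ∨ C ∨ C) ∧ (¬A ∨ C ∨ B) ∧ (¬A ∨ ¬B ∨ C) ∧ (¬A ∨ ¬B ∨ B) ∧ (¬B ∨ C ∨ C) ∧ (¬B ∨ C ∨ B) ∧ (¬B ∨ ¬B ∨ C) ∧ (¬B ∨ ¬B ∨ B)   [distribute ∨ over ∧]
= (¬A ∨ C) ∧ (¬B ∨ C)   [simplify]

(¬A ∨ C) ∧ (¬B ∨ C)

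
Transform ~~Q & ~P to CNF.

Q & ~P

~~Q & ~P
⇔ Q & ~P   (double negation)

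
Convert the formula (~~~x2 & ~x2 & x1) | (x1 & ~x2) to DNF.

(~~~x2 & ~x2 & x1) | (x1 & ~x2)
≡ (~x2 & ~x2 & x1) | (x1 & ~x2)   (double negation)
≡ ~x2 & x1   (simplify)

~x2 & x1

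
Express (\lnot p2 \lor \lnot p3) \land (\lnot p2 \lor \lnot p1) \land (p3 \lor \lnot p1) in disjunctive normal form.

(\lnot p2 \lor \lnot p3) \land (\lnot p2 \lor \lnot p1) \land (p3 \lor \lnot p1)
⇔ \lnot p2 \land \lnot p2 \land p3 \lor \lnot p2 \land \lnot p2 \land \lnot p1 \lor \lnot p2 \land \lnot p1 \land p3 \lor \lnot p2 \land \lnot p1 \land \lnot p1 \lor \lnot p3 \land \lnot p2 \land p3 \lor \lnot p3 \land \lnot p2 \land \lnot p1 \lor \lnot p3 \land \lnot p1 \land p3 \lor \lnot p3 \land \lnot p1 \land \lnot p1   — distribute \land over \lor
⇔ \lnot p2 \land p3 \lor \lnot p2 \land \lnot p1 \lor \lnot p3 \land \lnot p1   — simplify

\lnot p2 \land p3 \lor \lnot p2 \land \lnot p1 \lor \lnot p3 \land \lnot p1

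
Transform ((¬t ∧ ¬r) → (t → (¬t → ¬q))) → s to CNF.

((¬t ∧ ¬r) → (t → (¬t → ¬q))) → s
≡ ¬((¬t ∧ ¬r) → (t → (¬t → ¬q))) ∨ s   — eliminate →
≡ ¬(¬(¬t ∧ ¬r) ∨ (t → (¬t → ¬q))) ∨ s   — eliminate →
≡ ¬(¬(¬t ∧ ¬r) ∨ ¬t ∨ (¬t → ¬q)) ∨ s   — eliminate →
≡ ¬(¬(¬t ∧ ¬r) ∨ ¬t ∨ ¬¬t ∨ ¬q) ∨ s   — eliminate →
≡ (¬¬(¬t ∧ ¬r) ∧ ¬¬t ∧ ¬¬¬t ∧ ¬¬q) ∨ s   — De Morgan
≡ (¬t ∧ ¬r ∧ ¬¬t ∧ ¬¬¬t ∧ ¬¬q) ∨ s   — double negation
≡ (¬t ∧ ¬r ∧ t ∧ ¬¬¬t ∧ ¬¬q) ∨ s   — double negation
≡ (¬t ∧ ¬r ∧ t ∧ ¬t ∧ ¬¬q) ∨ s   — double negation
≡ (¬t ∧ ¬r ∧ t ∧ ¬t ∧ q) ∨ s   — double negation
≡ (¬t ∨ s) ∧ (¬r ∨ s) ∧ (t ∨ s) ∧ (¬t ∨ s) ∧ (q ∨ s)   — distribute ∨ over ∧
≡ (¬t ∨ s) ∧ (¬r ∨ s) ∧ (t ∨ s) ∧ (q ∨ s)   — simplify

(¬t ∨ s) ∧ (¬r ∨ s) ∧ (t ∨ s) ∧ (q ∨ s)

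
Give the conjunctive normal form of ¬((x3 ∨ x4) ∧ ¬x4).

¬x3 ∨ x4

¬((x3 ∨ x4) ∧ ¬x4)
⇔ ¬(x3 ∨ x4) ∨ ¬¬x4   [De Morgan]
⇔ (¬x3 ∧ ¬x4) ∨ ¬¬x4   [De Morgan]
⇔ (¬x3 ∧ ¬x4) ∨ x4   [double negation]
⇔ (¬x3 ∨ x4) ∧ (¬x4 ∨ x4)   [distribute ∨ over ∧]
⇔ ¬x3 ∨ x4   [simplify]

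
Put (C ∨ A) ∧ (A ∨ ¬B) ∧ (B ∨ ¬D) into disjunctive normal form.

(C ∨ A) ∧ (A ∨ ¬B) ∧ (B ∨ ¬D)
≡ C ∧ A ∧ B ∨ C ∧ A ∧ ¬D ∨ C ∧ ¬B ∧ B ∨ C ∧ ¬B ∧ ¬D ∨ A ∧ A ∧ B ∨ A ∧ A ∧ ¬D ∨ A ∧ ¬B ∧ B ∨ A ∧ ¬B ∧ ¬D   [distribute ∧ over ∨]
≡ C ∧ ¬B ∧ ¬D ∨ A ∧ B ∨ A ∧ ¬D   [simplify]

C ∧ ¬B ∧ ¬D ∨ A ∧ B ∨ A ∧ ¬D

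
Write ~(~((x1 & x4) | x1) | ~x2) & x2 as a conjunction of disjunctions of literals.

x1 & x2

~(~((x1 & x4) | x1) | ~x2) & x2
= ~~((x1 & x4) | x1) & ~~x2 & x2   (De Morgan)
= ((x1 & x4) | x1) & ~~x2 & x2   (double negation)
= ((x1 & x4) | x1) & x2 & x2   (double negation)
= (x1 | x1) & (x4 | x1) & x2 & x2   (distribute | over &)
= x1 & x2   (simplify)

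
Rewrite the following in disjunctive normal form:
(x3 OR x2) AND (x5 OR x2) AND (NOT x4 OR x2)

(x3 AND x5 AND NOT x4) OR x2

(x3 OR x2) AND (x5 OR x2) AND (NOT x4 OR x2)
⇔ (x3 AND x5 AND NOT x4) OR (x3 AND x5 AND x2) OR (x3 AND x2 AND NOT x4) OR (x3 AND x2 AND x2) OR (x2 AND x5 AND NOT x4) OR (x2 AND x5 AND x2) OR (x2 AND x2 AND NOT x4) OR (x2 AND x2 AND x2)   [distribute AND over OR]
⇔ (x3 AND x5 AND NOT x4) OR x2   [simplify]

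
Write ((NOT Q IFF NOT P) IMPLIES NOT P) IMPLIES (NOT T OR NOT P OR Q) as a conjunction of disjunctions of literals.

((NOT Q IFF NOT P) IMPLIES NOT P) IMPLIES (NOT T OR NOT P OR Q)
= NOT ((NOT Q IFF NOT P) IMPLIES NOT P) OR NOT T OR NOT P OR Q   [eliminate IMPLIES]
= NOT (NOT (NOT Q IFF NOT P) OR NOT P) OR NOT T OR NOT P OR Q   [eliminate IMPLIES]
= NOT (NOT ((NOT Q IMPLIES NOT P) AND (NOT P IMPLIES NOT Q)) OR NOT P) OR NOT T OR NOT P OR Q   [eliminate IFF]
= NOT (NOT ((NOT NOT Q OR NOT P) AND (NOT P IMPLIES NOT Q)) OR NOT P) OR NOT T OR NOT P OR Q   [eliminate IMPLIES]
= NOT (NOT ((NOT NOT Q OR NOT P) AND (NOT NOT P OR NOT Q)) OR NOT P) OR NOT T OR NOT P OR Q   [eliminate IMPLIES]
= (NOT NOT ((NOT NOT Q OR NOT P) AND (NOT NOT P OR NOT Q)) AND NOT NOT P) OR NOT T OR NOT P OR Q   [De Morgan]
= ((NOT NOT Q OR NOT P) AND (NOT NOT P OR NOT Q) AND NOT NOT P) OR NOT T OR NOT P OR Q   [double negation]
= ((Q OR NOT P) AND (NOT NOT P OR NOT Q) AND NOT NOT P) OR NOT T OR NOT P OR Q   [double negation]
= ((Q OR NOT P) AND (P OR NOT Q) AND NOT NOT P) OR NOT T OR NOT P OR Q   [double negation]
= ((Q OR NOT P) AND (P OR NOT Q) AND P) OR NOT T OR NOT P OR Q   [double negation]
= (Q OR NOT P OR NOT T OR NOT P OR Q) AND (P OR NOT Q OR NOT T OR NOT P OR Q) AND (P OR NOT T OR NOT P OR Q)   [distribute OR over AND]
= Q OR NOT P OR NOT T   [simplify]

Q OR NOT P OR NOT T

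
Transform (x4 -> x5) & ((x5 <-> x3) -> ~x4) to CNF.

(~x4 | x5) & (~x3 | ~x5 | ~x4)

(x4 -> x5) & ((x5 <-> x3) -> ~x4)
⇔ (~x4 | x5) & ((x5 <-> x3) -> ~x4)   (eliminate ->)
⇔ (~x4 | x5) & (~(x5 <-> x3) | ~x4)   (eliminate ->)
⇔ (~x4 | x5) & (~((x5 -> x3) & (x3 -> x5)) | ~x4)   (eliminate <->)
⇔ (~x4 | x5) & (~((~x5 | x3) & (x3 -> x5)) | ~x4)   (eliminate ->)
⇔ (~x4 | x5) & (~((~x5 | x3) & (~x3 | x5)) | ~x4)   (eliminate ->)
⇔ (~x4 | x5) & (~(~x5 | x3) | ~(~x3 | x5) | ~x4)   (De Morgan)
⇔ (~x4 | x5) & ((~~x5 & ~x3) | ~(~x3 | x5) | ~x4)   (De Morgan)
⇔ (~x4 | x5) & ((x5 & ~x3) | ~(~x3 | x5) | ~x4)   (double negation)
⇔ (~x4 | x5) & ((x5 & ~x3) | (~~x3 & ~x5) | ~x4)   (De Morgan)
⇔ (~x4 | x5) & ((x5 & ~x3) | (x3 & ~x5) | ~x4)   (double negation)
⇔ (~x4 | x5) & (x5 | x3 | ~x4) & (x5 | ~x5 | ~x4) & (~x3 | x3 | ~x4) & (~x3 | ~x5 | ~x4)   (distribute | over &)
⇔ (~x4 | x5) & (~x3 | ~x5 | ~x4)   (simplify)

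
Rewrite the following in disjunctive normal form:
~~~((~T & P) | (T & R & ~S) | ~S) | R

~~~((~T & P) | (T & R & ~S) | ~S) | R
≡ ~((~T & P) | (T & R & ~S) | ~S) | R   [double negation]
≡ (~(~T & P) & ~(T & R & ~S) & ~~S) | R   [De Morgan]
≡ ((~~T | ~P) & ~(T & R & ~S) & ~~S) | R   [De Morgan]
≡ ((T | ~P) & ~(T & R & ~S) & ~~S) | R   [double negation]
≡ ((T | ~P) & (~T | ~R | ~~S) & ~~S) | R   [De Morgan]
≡ ((T | ~P) & (~T | ~R | S) & ~~S) | R   [double negation]
≡ ((T | ~P) & (~T | ~R | S) & S) | R   [double negation]
≡ (T & ~T & S) | (T & ~R & S) | (T & S & S) | (~P & ~T & S) | (~P & ~R & S) | (~P & S & S) | R   [distribute & over |]
≡ (T & S) | (~P & S) | R   [simplify]

(T & S) | (~P & S) | R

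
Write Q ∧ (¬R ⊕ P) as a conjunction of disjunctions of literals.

Q ∧ (¬R ⊕ P)
≡ Q ∧ (¬R ∨ P) ∧ ¬(¬R ∧ P)   [expand ⊕]
≡ Q ∧ (¬R ∨ P) ∧ (¬¬R ∨ ¬P)   [De Morgan]
≡ Q ∧ (¬R ∨ P) ∧ (R ∨ ¬P)   [double negation]

Q ∧ (¬R ∨ P) ∧ (R ∨ ¬P)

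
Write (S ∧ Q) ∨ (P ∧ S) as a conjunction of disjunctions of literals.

(S ∧ Q) ∨ (P ∧ S)
= (S ∨ P) ∧ (S ∨ S) ∧ (Q ∨ P) ∧ (Q ∨ S)   [distribute ∨ over ∧]
= S ∧ (Q ∨ P)   [simplify]

S ∧ (Q ∨ P)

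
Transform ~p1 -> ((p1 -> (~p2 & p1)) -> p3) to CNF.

~p1 -> ((p1 -> (~p2 & p1)) -> p3)
≡ ~~p1 | ((p1 -> (~p2 & p1)) -> p3)   (eliminate ->)
≡ ~~p1 | ~(p1 -> (~p2 & p1)) | p3   (eliminate ->)
≡ ~~p1 | ~(~p1 | (~p2 & p1)) | p3   (eliminate ->)
≡ p1 | ~(~p1 | (~p2 & p1)) | p3   (double negation)
≡ p1 | (~~p1 & ~(~p2 & p1)) | p3   (De Morgan)
≡ p1 | (p1 & ~(~p2 & p1)) | p3   (double negation)
≡ p1 | (p1 & (~~p2 | ~p1)) | p3   (De Morgan)
≡ p1 | (p1 & (p2 | ~p1)) | p3   (double negation)
≡ (p1 | p1 | p3) & (p1 | p2 | ~p1 | p3)   (distribute | over &)
≡ p1 | p3   (simplify)

p1 | p3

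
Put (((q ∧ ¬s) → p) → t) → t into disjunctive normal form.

(((q ∧ ¬s) → p) → t) → t
⇔ ¬(((q ∧ ¬s) → p) → t) ∨ t
⇔ ¬(¬((q ∧ ¬s) → p) ∨ t) ∨ t
⇔ ¬(¬(¬(q ∧ ¬s) ∨ p) ∨ t) ∨ t
⇔ (¬¬(¬(q ∧ ¬s) ∨ p) ∧ ¬t) ∨ t
⇔ ((¬(q ∧ ¬s) ∨ p) ∧ ¬t) ∨ t
⇔ ((¬q ∨ ¬¬s ∨ p) ∧ ¬t) ∨ t
⇔ ((¬q ∨ s ∨ p) ∧ ¬t) ∨ t
⇔ (¬q ∧ ¬t) ∨ (s ∧ ¬t) ∨ (p ∧ ¬t) ∨ t

(¬q ∧ ¬t) ∨ (s ∧ ¬t) ∨ (p ∧ ¬t) ∨ t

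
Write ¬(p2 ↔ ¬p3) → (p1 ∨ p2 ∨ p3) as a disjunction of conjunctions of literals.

¬(p2 ↔ ¬p3) → (p1 ∨ p2 ∨ p3)
≡ ¬¬(p2 ↔ ¬p3) ∨ p1 ∨ p2 ∨ p3   [eliminate →]
≡ ¬¬((p2 → ¬p3) ∧ (¬p3 → p2)) ∨ p1 ∨ p2 ∨ p3   [eliminate ↔]
≡ ¬¬((¬p2 ∨ ¬p3) ∧ (¬p3 → p2)) ∨ p1 ∨ p2 ∨ p3   [eliminate →]
≡ ¬¬((¬p2 ∨ ¬p3) ∧ (¬¬p3 ∨ p2)) ∨ p1 ∨ p2 ∨ p3   [eliminate →]
≡ ((¬p2 ∨ ¬p3) ∧ (¬¬p3 ∨ p2)) ∨ p1 ∨ p2 ∨ p3   [double negation]
≡ ((¬p2 ∨ ¬p3) ∧ (p3 ∨ p2)) ∨ p1 ∨ p2 ∨ p3   [double negation]
≡ (¬p2 ∧ p3) ∨ (¬p2 ∧ p2) ∨ (¬p3 ∧ p3) ∨ (¬p3 ∧ p2) ∨ p1 ∨ p2 ∨ p3   [distribute ∧ over ∨]
≡ p1 ∨ p2 ∨ p3   [simplify]

p1 ∨ p2 ∨ p3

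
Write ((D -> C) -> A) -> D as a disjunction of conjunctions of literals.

((D -> C) -> A) -> D
≡ ~((D -> C) -> A) | D   [eliminate ->]
≡ ~(~(D -> C) | A) | D   [eliminate ->]
≡ ~(~(~D | C) | A) | D   [eliminate ->]
≡ (~~(~D | C) & ~A) | D   [De Morgan]
≡ ((~D | C) & ~A) | D   [double negation]
≡ (~D & ~A) | (C & ~A) | D   [distribute & over |]

(~D & ~A) | (C & ~A) | D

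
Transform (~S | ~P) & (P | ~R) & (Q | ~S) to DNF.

(~S | ~P) & (P | ~R) & (Q | ~S)
= (~S & P & Q) | (~S & P & ~S) | (~S & ~R & Q) | (~S & ~R & ~S) | (~P & P & Q) | (~P & P & ~S) | (~P & ~R & Q) | (~P & ~R & ~S)   [distribute & over |]
= (~S & P) | (~S & ~R) | (~P & ~R & Q)   [simplify]

(~S & P) | (~S & ~R) | (~P & ~R & Q)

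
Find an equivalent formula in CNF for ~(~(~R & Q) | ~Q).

~(~(~R & Q) | ~Q)
⇔ ~~(~R & Q) & ~~Q   [De Morgan]
⇔ ~R & Q & ~~Q   [double negation]
⇔ ~R & Q & Q   [double negation]
⇔ ~R & Q   [simplify]

~R & Q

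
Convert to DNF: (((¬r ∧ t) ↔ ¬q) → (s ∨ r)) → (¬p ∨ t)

(((¬r ∧ t) ↔ ¬q) → (s ∨ r)) → (¬p ∨ t)
⇔ ¬(((¬r ∧ t) ↔ ¬q) → (s ∨ r)) ∨ ¬p ∨ t
⇔ ¬(¬((¬r ∧ t) ↔ ¬q) ∨ s ∨ r) ∨ ¬p ∨ t
⇔ ¬(¬(((¬r ∧ t) → ¬q) ∧ (¬q → (¬r ∧ t))) ∨ s ∨ r) ∨ ¬p ∨ t
⇔ ¬(¬((¬(¬r ∧ t) ∨ ¬q) ∧ (¬q → (¬r ∧ t))) ∨ s ∨ r) ∨ ¬p ∨ t
⇔ ¬(¬((¬(¬r ∧ t) ∨ ¬q) ∧ (¬¬q ∨ (¬r ∧ t))) ∨ s ∨ r) ∨ ¬p ∨ t
⇔ (¬¬((¬(¬r ∧ t) ∨ ¬q) ∧ (¬¬q ∨ (¬r ∧ t))) ∧ ¬s ∧ ¬r) ∨ ¬p ∨ t
⇔ ((¬(¬r ∧ t) ∨ ¬q) ∧ (¬¬q ∨ (¬r ∧ t)) ∧ ¬s ∧ ¬r) ∨ ¬p ∨ t
⇔ ((¬¬r ∨ ¬t ∨ ¬q) ∧ (¬¬q ∨ (¬r ∧ t)) ∧ ¬s ∧ ¬r) ∨ ¬p ∨ t
⇔ ((r ∨ ¬t ∨ ¬q) ∧ (¬¬q ∨ (¬r ∧ t)) ∧ ¬s ∧ ¬r) ∨ ¬p ∨ t
⇔ ((r ∨ ¬t ∨ ¬q) ∧ (q ∨ (¬r ∧ t)) ∧ ¬s ∧ ¬r) ∨ ¬p ∨ t
⇔ (r ∧ q ∧ ¬s ∧ ¬r) ∨ (r ∧ ¬r ∧ t ∧ ¬s ∧ ¬r) ∨ (¬t ∧ q ∧ ¬s ∧ ¬r) ∨ (¬t ∧ ¬r ∧ t ∧ ¬s ∧ ¬r) ∨ (¬q ∧ q ∧ ¬s ∧ ¬r) ∨ (¬q ∧ ¬r ∧ t ∧ ¬s ∧ ¬r) ∨ ¬p ∨ t
⇔ (¬t ∧ q ∧ ¬s ∧ ¬r) ∨ ¬p ∨ t

(¬t ∧ q ∧ ¬s ∧ ¬r) ∨ ¬p ∨ t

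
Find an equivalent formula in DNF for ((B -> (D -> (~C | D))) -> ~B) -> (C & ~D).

((B -> (D -> (~C | D))) -> ~B) -> (C & ~D)
≡ ~((B -> (D -> (~C | D))) -> ~B) | (C & ~D)   [eliminate ->]
≡ ~(~(B -> (D -> (~C | D))) | ~B) | (C & ~D)   [eliminate ->]
≡ ~(~(~B | (D -> (~C | D))) | ~B) | (C & ~D)   [eliminate ->]
≡ ~(~(~B | ~D | ~C | D) | ~B) | (C & ~D)   [eliminate ->]
≡ (~~(~B | ~D | ~C | D) & ~~B) | (C & ~D)   [De Morgan]
≡ ((~B | ~D | ~C | D) & ~~B) | (C & ~D)   [double negation]
≡ ((~B | ~D | ~C | D) & B) | (C & ~D)   [double negation]
≡ (~B & B) | (~D & B) | (~C & B) | (D & B) | (C & ~D)   [distribute & over |]
≡ (~D & B) | (~C & B) | (D & B) | (C & ~D)   [simplify]

(~D & B) | (~C & B) | (D & B) | (C & ~D)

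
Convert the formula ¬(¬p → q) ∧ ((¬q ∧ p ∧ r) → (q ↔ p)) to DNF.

¬p ∧ ¬q

¬(¬p → q) ∧ ((¬q ∧ p ∧ r) → (q ↔ p))
= ¬(¬¬p ∨ q) ∧ ((¬q ∧ p ∧ r) → (q ↔ p))   (eliminate →)
= ¬(¬¬p ∨ q) ∧ (¬(¬q ∧ p ∧ r) ∨ (q ↔ p))   (eliminate →)
= ¬(¬¬p ∨ q) ∧ (¬(¬q ∧ p ∧ r) ∨ ((q → p) ∧ (p → q)))   (eliminate ↔)
= ¬(¬¬p ∨ q) ∧ (¬(¬q ∧ p ∧ r) ∨ ((¬q ∨ p) ∧ (p → q)))   (eliminate →)
= ¬(¬¬p ∨ q) ∧ (¬(¬q ∧ p ∧ r) ∨ ((¬q ∨ p) ∧ (¬p ∨ q)))   (eliminate →)
= ¬¬¬p ∧ ¬q ∧ (¬(¬q ∧ p ∧ r) ∨ ((¬q ∨ p) ∧ (¬p ∨ q)))   (De Morgan)
= ¬p ∧ ¬q ∧ (¬(¬q ∧ p ∧ r) ∨ ((¬q ∨ p) ∧ (¬p ∨ q)))   (double negation)
= ¬p ∧ ¬q ∧ (¬¬q ∨ ¬p ∨ ¬r ∨ ((¬q ∨ p) ∧ (¬p ∨ q)))   (De Morgan)
= ¬p ∧ ¬q ∧ (q ∨ ¬p ∨ ¬r ∨ ((¬q ∨ p) ∧ (¬p ∨ q)))   (double negation)
= (¬p ∧ ¬q ∧ q) ∨ (¬p ∧ ¬q ∧ ¬p) ∨ (¬p ∧ ¬q ∧ ¬r) ∨ (¬p ∧ ¬q ∧ ¬q ∧ ¬p) ∨ (¬p ∧ ¬q ∧ ¬q ∧ q) ∨ (¬p ∧ ¬q ∧ p ∧ ¬p) ∨ (¬p ∧ ¬q ∧ p ∧ q)   (distribute ∧ over ∨)
= ¬p ∧ ¬q   (simplify)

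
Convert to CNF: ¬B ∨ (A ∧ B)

¬B ∨ A

¬B ∨ (A ∧ B)
= (¬B ∨ A) ∧ (¬B ∨ B)   — distribute ∨ over ∧
= ¬B ∨ A   — simplify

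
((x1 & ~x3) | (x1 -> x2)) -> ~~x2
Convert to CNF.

(~x1 | x3 | x2) & (x1 | x2)

((x1 & ~x3) | (x1 -> x2)) -> ~~x2
= ~((x1 & ~x3) | (x1 -> x2)) | ~~x2
= ~((x1 & ~x3) | ~x1 | x2) | ~~x2
= (~(x1 & ~x3) & ~~x1 & ~x2) | ~~x2
= ((~x1 | ~~x3) & ~~x1 & ~x2) | ~~x2
= ((~x1 | x3) & ~~x1 & ~x2) | ~~x2
= ((~x1 | x3) & x1 & ~x2) | ~~x2
= ((~x1 | x3) & x1 & ~x2) | x2
= (~x1 | x3 | x2) & (x1 | x2) & (~x2 | x2)
= (~x1 | x3 | x2) & (x1 | x2)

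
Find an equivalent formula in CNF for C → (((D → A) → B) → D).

¬C ∨ ¬B ∨ D

C → (((D → A) → B) → D)
= ¬C ∨ (((D → A) → B) → D)   [eliminate →]
= ¬C ∨ ¬((D → A) → B) ∨ D   [eliminate →]
= ¬C ∨ ¬(¬(D → A) ∨ B) ∨ D   [eliminate →]
= ¬C ∨ ¬(¬(¬D ∨ A) ∨ B) ∨ D   [eliminate →]
= ¬C ∨ (¬¬(¬D ∨ A) ∧ ¬B) ∨ D   [De Morgan]
= ¬C ∨ ((¬D ∨ A) ∧ ¬B) ∨ D   [double negation]
= (¬C ∨ ¬D ∨ A ∨ D) ∧ (¬C ∨ ¬B ∨ D)   [distribute ∨ over ∧]
= ¬C ∨ ¬B ∨ D   [simplify]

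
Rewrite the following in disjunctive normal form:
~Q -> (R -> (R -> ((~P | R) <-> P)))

Q | ~R | (P & R)

~Q -> (R -> (R -> ((~P | R) <-> P)))
= ~~Q | (R -> (R -> ((~P | R) <-> P)))   — eliminate ->
= ~~Q | ~R | (R -> ((~P | R) <-> P))   — eliminate ->
= ~~Q | ~R | ~R | ((~P | R) <-> P)   — eliminate ->
= ~~Q | ~R | ~R | (((~P | R) -> P) & (P -> (~P | R)))   — eliminate <->
= ~~Q | ~R | ~R | ((~(~P | R) | P) & (P -> (~P | R)))   — eliminate ->
= ~~Q | ~R | ~R | ((~(~P | R) | P) & (~P | ~P | R))   — eliminate ->
= Q | ~R | ~R | ((~(~P | R) | P) & (~P | ~P | R))   — double negation
= Q | ~R | ~R | (((~~P & ~R) | P) & (~P | ~P | R))   — De Morgan
= Q | ~R | ~R | (((P & ~R) | P) & (~P | ~P | R))   — double negation
= Q | ~R | ~R | (P & ~R & ~P) | (P & ~R & ~P) | (P & ~R & R) | (P & ~P) | (P & ~P) | (P & R)   — distribute & over |
= Q | ~R | (P & R)   — simplify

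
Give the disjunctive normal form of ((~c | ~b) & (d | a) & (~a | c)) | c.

(~c & d & ~a) | (~b & d & ~a) | c

((~c | ~b) & (d | a) & (~a | c)) | c
⇔ (~c & d & ~a) | (~c & d & c) | (~c & a & ~a) | (~c & a & c) | (~b & d & ~a) | (~b & d & c) | (~b & a & ~a) | (~b & a & c) | c   — distribute & over |
⇔ (~c & d & ~a) | (~b & d & ~a) | c   — simplify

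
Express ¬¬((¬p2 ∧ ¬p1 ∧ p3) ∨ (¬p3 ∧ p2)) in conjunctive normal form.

(¬p2 ∨ ¬p3) ∧ (¬p1 ∨ ¬p3) ∧ (¬p1 ∨ p2) ∧ (p3 ∨ p2)

¬¬((¬p2 ∧ ¬p1 ∧ p3) ∨ (¬p3 ∧ p2))
≡ (¬p2 ∧ ¬p1 ∧ p3) ∨ (¬p3 ∧ p2)   [double negation]
≡ (¬p2 ∨ ¬p3) ∧ (¬p2 ∨ p2) ∧ (¬p1 ∨ ¬p3) ∧ (¬p1 ∨ p2) ∧ (p3 ∨ ¬p3) ∧ (p3 ∨ p2)   [distribute ∨ over ∧]
≡ (¬p2 ∨ ¬p3) ∧ (¬p1 ∨ ¬p3) ∧ (¬p1 ∨ p2) ∧ (p3 ∨ p2)   [simplify]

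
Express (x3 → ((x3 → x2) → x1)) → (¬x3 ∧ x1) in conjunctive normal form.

(x3 ∨ x1) ∧ (¬x3 ∨ x2) ∧ (¬x1 ∨ ¬x3)

(x3 → ((x3 → x2) → x1)) → (¬x3 ∧ x1)
⇔ ¬(x3 → ((x3 → x2) → x1)) ∨ (¬x3 ∧ x1)   [eliminate →]
⇔ ¬(¬x3 ∨ ((x3 → x2) → x1)) ∨ (¬x3 ∧ x1)   [eliminate →]
⇔ ¬(¬x3 ∨ ¬(x3 → x2) ∨ x1) ∨ (¬x3 ∧ x1)   [eliminate →]
⇔ ¬(¬x3 ∨ ¬(¬x3 ∨ x2) ∨ x1) ∨ (¬x3 ∧ x1)   [eliminate →]
⇔ (¬¬x3 ∧ ¬¬(¬x3 ∨ x2) ∧ ¬x1) ∨ (¬x3 ∧ x1)   [De Morgan]
⇔ (x3 ∧ ¬¬(¬x3 ∨ x2) ∧ ¬x1) ∨ (¬x3 ∧ x1)   [double negation]
⇔ (x3 ∧ (¬x3 ∨ x2) ∧ ¬x1) ∨ (¬x3 ∧ x1)   [double negation]
⇔ (x3 ∨ ¬x3) ∧ (x3 ∨ x1) ∧ (¬x3 ∨ x2 ∨ ¬x3) ∧ (¬x3 ∨ x2 ∨ x1) ∧ (¬x1 ∨ ¬x3) ∧ (¬x1 ∨ x1)   [distribute ∨ over ∧]
⇔ (x3 ∨ x1) ∧ (¬x3 ∨ x2) ∧ (¬x1 ∨ ¬x3)   [simplify]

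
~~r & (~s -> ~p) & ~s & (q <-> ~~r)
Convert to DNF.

r & ~p & ~s & q

~~r & (~s -> ~p) & ~s & (q <-> ~~r)
≡ ~~r & (~~s | ~p) & ~s & (q <-> ~~r)   — eliminate ->
≡ ~~r & (~~s | ~p) & ~s & (q -> ~~r) & (~~r -> q)   — eliminate <->
≡ ~~r & (~~s | ~p) & ~s & (~q | ~~r) & (~~r -> q)   — eliminate ->
≡ ~~r & (~~s | ~p) & ~s & (~q | ~~r) & (~~~r | q)   — eliminate ->
≡ r & (~~s | ~p) & ~s & (~q | ~~r) & (~~~r | q)   — double negation
≡ r & (s | ~p) & ~s & (~q | ~~r) & (~~~r | q)   — double negation
≡ r & (s | ~p) & ~s & (~q | r) & (~~~r | q)   — double negation
≡ r & (s | ~p) & ~s & (~q | r) & (~r | q)   — double negation
≡ (r & s & ~s & ~q & ~r) | (r & s & ~s & ~q & q) | (r & s & ~s & r & ~r) | (r & s & ~s & r & q) | (r & ~p & ~s & ~q & ~r) | (r & ~p & ~s & ~q & q) | (r & ~p & ~s & r & ~r) | (r & ~p & ~s & r & q)   — distribute & over |
≡ r & ~p & ~s & q   — simplify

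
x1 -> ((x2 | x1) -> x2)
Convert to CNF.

x1 -> ((x2 | x1) -> x2)
⇔ ~x1 | ((x2 | x1) -> x2)   (eliminate ->)
⇔ ~x1 | ~(x2 | x1) | x2   (eliminate ->)
⇔ ~x1 | (~x2 & ~x1) | x2   (De Morgan)
⇔ (~x1 | ~x2 | x2) & (~x1 | ~x1 | x2)   (distribute | over &)
⇔ ~x1 | x2   (simplify)

~x1 | x2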